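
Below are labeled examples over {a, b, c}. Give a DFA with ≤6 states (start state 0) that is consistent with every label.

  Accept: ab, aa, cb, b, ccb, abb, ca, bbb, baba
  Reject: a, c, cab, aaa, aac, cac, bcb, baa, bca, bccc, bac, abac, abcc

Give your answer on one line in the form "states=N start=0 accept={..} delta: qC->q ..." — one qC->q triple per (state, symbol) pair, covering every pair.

Fold the examples into a partial DFA from state 0: repeatedly fix the first undefined (state, symbol) met by the shortest-then-alphabetical prefix, trying targets in increasing order and rejecting any under which an Accept and a Reject string meet in one state with the same remainder; add a state when all current targets are rejected. Accepting states are where Accept strings end.
a: 0a undefined. 0a->0: no, aa/a meet in 0. Open state 1: 0a->1.
b: 0b undefined. 0b->0: no, aa/baa meet in 1 with "a" left. 0b->1: no, b/a meet in 1. Open state 2: 0b->2.
c: 0c undefined. 0c->0: no, ab/cab meet in 1 with "b" left. 0c->1: ok.
aa: 1a undefined. 1a->0: no, b/cab meet in 2. 1a->1: no, ab/cab meet in 1 with "b" left. 1a->2: ok.
ab: 1b undefined. 1b->0: ok.
ba: 2a undefined. 2a->0: no, ab/aaa meet in 0. 2a->1: no, aa/baa meet in 2. 2a->2: no, aa/aaa meet in 2. Open state 3: 2a->3.
bb: 2b undefined. 2b->0: no, ab/cab meet in 0. 2b->1: ok.
bc: 2c undefined. 2c->0: no, ab/aac meet in 0. 2c->1: no, ab/bcb meet in 0. 2c->2: no, aa/aac meet in 2. 2c->3: ok.
cc: 1c undefined. 1c->0: no, ab/abac meet in 0. 1c->1: ok.
baa: 3a undefined. 3a->0: no, ab/baa meet in 0. 3a->1: ok.
bab: 3b undefined. 3b->0: no, ab/bcb meet in 0. 3b->1: ok.
bac: 3c undefined. 3c->0: no, ab/bac meet in 0. 3c->1: ok.
All examples now run through 4 states with every (state, symbol) defined. Accept strings end in {0,2}, Reject strings end in {1,3}; accept={0,2}.

states=4 start=0 accept={0,2} delta: 0a->1 0b->2 0c->1 1a->2 1b->0 1c->1 2a->3 2b->1 2c->3 3a->1 3b->1 3c->1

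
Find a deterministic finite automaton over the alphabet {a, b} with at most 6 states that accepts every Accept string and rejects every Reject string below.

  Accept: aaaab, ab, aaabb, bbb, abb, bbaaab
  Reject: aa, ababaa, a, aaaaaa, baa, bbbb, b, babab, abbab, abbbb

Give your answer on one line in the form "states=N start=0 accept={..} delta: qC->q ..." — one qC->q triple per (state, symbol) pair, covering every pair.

State merging on the prefix tree: take the shortest (then alphabetical) example prefix whose next move is undefined and point that move at state 0, else 1, else 2, ...; a target is out if some Accept/Reject pair would then sit in one state with the same input left (inseparable). If every existing state is out, open a new one.
a: 0a undefined. 0a->0: no, aaaab/b meet in 0 with "b" left. Open state 1: 0a->1.
b: 0b undefined. 0b->0: no, bbb/bbbb meet in 0. 0b->1: ok.
aa: 1a undefined. 1a->0: no, aaaab/a meet in 1. 1a->1: ok.
ab: 1b undefined. 1b->0: no, aaaab/bbbb meet in 0. 1b->1: no, aaaab/aa meet in 1. Open state 2: 1b->2.
aba: 2a undefined. 2a->0: ok.
abb: 2b undefined. 2b->0: no, aaaab/abbab meet in 2. 2b->1: no, aaaab/bbbb meet in 2. 2b->2: no, aaaab/bbbb meet in 2. Open state 3: 2b->3.
abba: 3a undefined. 3a->0: ok.
abbb: 3b undefined. 3b->0: ok.
All examples now run through 4 states with every (state, symbol) defined. Accept strings end in {2,3}, Reject strings end in {0,1}; accept={2,3}.

states=4 start=0 accept={2,3} delta: 0a->1 0b->1 1a->1 1b->2 2a->0 2b->3 3a->0 3b->0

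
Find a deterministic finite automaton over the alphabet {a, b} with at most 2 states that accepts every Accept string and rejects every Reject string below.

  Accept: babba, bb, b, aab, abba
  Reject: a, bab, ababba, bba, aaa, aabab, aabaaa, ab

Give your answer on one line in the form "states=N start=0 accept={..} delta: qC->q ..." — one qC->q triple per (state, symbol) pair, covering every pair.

states=2 start=0 accept={0} delta: 0a->1 0b->0 1a->0 1b->1

Grow the machine one transition at a time. Run the examples from 0; the earliest place one falls off (shortest prefix, ties alphabetical) gets sent to the lowest-numbered state that keeps every Accept/Reject pair distinguishable — a pair clashes when both reach the same state with identical unread suffix — and to a fresh state only if none does.
a: 0a undefined. 0a->0: no, babba/ababba meet in 0 with "babba" left. Open state 1: 0a->1.
b: 0b undefined. 0b->0: ok.
aa: 1a undefined. 1a->0: ok.
ab: 1b undefined. 1b->0: no, babba/a meet in 1. 1b->1: ok.
All examples now run through 2 states with every (state, symbol) defined. Accept strings end in {0}, Reject strings end in {1}; accept={0}.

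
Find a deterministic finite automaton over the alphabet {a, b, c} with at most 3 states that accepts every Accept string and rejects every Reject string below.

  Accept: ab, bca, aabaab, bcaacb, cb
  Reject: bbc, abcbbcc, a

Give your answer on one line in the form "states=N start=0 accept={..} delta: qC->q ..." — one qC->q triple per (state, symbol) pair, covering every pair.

states=3 start=0 accept={1} delta: 0a->0 0b->1 0c->0 1a->0 1b->0 1c->2 2a->1 2b->0 2c->0

State merging on the prefix tree: take the shortest (then alphabetical) example prefix whose next move is undefined and point that move at state 0, else 1, else 2, ...; a target is out if some Accept/Reject pair would then sit in one state with the same input left (inseparable). If every existing state is out, open a new one.
a: 0a undefined. 0a->0: ok.
b: 0b undefined. 0b->0: no, ab/a meet in 0. Open state 1: 0b->1.
c: 0c undefined. 0c->0: ok.
bb: 1b undefined. 1b->0: ok.
bc: 1c undefined. 1c->0: no, bca/bbc meet in 0. 1c->1: no, ab/abcbbcc meet in 1. Open state 2: 1c->2.
bca: 2a undefined. 2a->0: no, bca/bbc meet in 0. 2a->1: ok.
aaba: 1a undefined. 1a->0: ok.
abcb: 2b undefined. 2b->0: ok.
abcbbcc: 2c undefined. 2c->0: ok.
All examples now run through 3 states with every (state, symbol) defined. Accept strings end in {1}, Reject strings end in {0}; accept={1}.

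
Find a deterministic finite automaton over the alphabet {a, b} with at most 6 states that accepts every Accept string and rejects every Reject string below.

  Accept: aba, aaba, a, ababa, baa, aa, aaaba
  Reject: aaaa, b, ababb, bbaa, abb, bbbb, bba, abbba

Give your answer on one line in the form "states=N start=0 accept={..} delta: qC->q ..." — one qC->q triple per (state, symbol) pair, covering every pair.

states=5 start=0 accept={1,3} delta: 0a->1 0b->2 1a->3 1b->0 2a->0 2b->3 3a->4 3b->0 4a->0 4b->0

State merging on the prefix tree: take the shortest (then alphabetical) example prefix whose next move is undefined and point that move at state 0, else 1, else 2, ...; a target is out if some Accept/Reject pair would then sit in one state with the same input left (inseparable). If every existing state is out, open a new one.
a: 0a undefined. 0a->0: no, a/aaaa meet in 0. Open state 1: 0a->1.
b: 0b undefined. 0b->0: no, a/bba meet in 1. 0b->1: no, aba/bba meet in 1 with "ba" left. Open state 2: 0b->2.
aa: 1a undefined. 1a->0: no, aa/aaaa meet in 0. 1a->1: no, a/aaaa meet in 1. 1a->2: no, aaba/bba meet in 2 with "ba" left. Open state 3: 1a->3.
ab: 1b undefined. 1b->0: ok.
ba: 2a undefined. 2a->0: ok.
bb: 2b undefined. 2b->0: no, aba/bba meet in 1. 2b->1: no, aa/bba meet in 3. 2b->2: no, aba/bbaa meet in 1. 2b->3: ok.
aaa: 3a undefined. 3a->0: no, aba/aaaa meet in 1. 3a->1: no, aba/bba meet in 1. 3a->2: no, aaaba/b meet in 2. 3a->3: no, aa/aaaa meet in 3. Open state 4: 3a->4.
aab: 3b undefined. 3b->0: ok.
aaaa: 4a undefined. 4a->0: ok.
aaab: 4b undefined. 4b->0: ok.
All examples now run through 5 states with every (state, symbol) defined. Accept strings end in {1,3}, Reject strings end in {0,2,4}; accept={1,3}.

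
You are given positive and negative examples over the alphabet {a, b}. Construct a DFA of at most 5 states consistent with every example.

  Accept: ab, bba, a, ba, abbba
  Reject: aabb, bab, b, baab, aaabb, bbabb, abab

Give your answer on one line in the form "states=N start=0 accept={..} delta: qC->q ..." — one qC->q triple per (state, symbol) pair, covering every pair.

Grow the machine one transition at a time. Run the examples from 0; the earliest place one falls off (shortest prefix, ties alphabetical) gets sent to the lowest-numbered state that keeps every Accept/Reject pair distinguishable — a pair clashes when both reach the same state with identical unread suffix — and to a fresh state only if none does.
a: 0a undefined. 0a->0: no, ab/b meet in 0 with "b" left. Open state 1: 0a->1.
b: 0b undefined. 0b->0: no, ab/bab meet in 1 with "b" left. 0b->1: no, a/b meet in 1. Open state 2: 0b->2.
aa: 1a undefined. 1a->0: ok.
ab: 1b undefined. 1b->0: no, ab/abab meet in 0. 1b->1: no, ab/aaabb meet in 1. 1b->2: no, ab/b meet in 2. Open state 3: 1b->3.
ba: 2a undefined. 2a->0: no, ab/baab meet in 3. 2a->1: no, ab/bab meet in 3. 2a->2: no, ba/b meet in 2. 2a->3: ok.
bb: 2b undefined. 2b->0: ok.
aba: 3a undefined. 3a->0: ok.
abb: 3b undefined. 3b->0: ok.
All examples now run through 4 states with every (state, symbol) defined. Accept strings end in {1,3}, Reject strings end in {0,2}; accept={1,3}.

states=4 start=0 accept={1,3} delta: 0a->1 0b->2 1a->0 1b->3 2a->3 2b->0 3a->0 3b->0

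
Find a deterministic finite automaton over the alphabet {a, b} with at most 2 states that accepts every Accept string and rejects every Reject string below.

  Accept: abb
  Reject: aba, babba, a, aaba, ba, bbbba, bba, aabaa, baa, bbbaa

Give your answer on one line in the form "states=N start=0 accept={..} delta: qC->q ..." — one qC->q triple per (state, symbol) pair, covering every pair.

Fold the examples into a partial DFA from state 0: repeatedly fix the first undefined (state, symbol) met by the shortest-then-alphabetical prefix, trying targets in increasing order and rejecting any under which an Accept and a Reject string meet in one state with the same remainder; add a state when all current targets are rejected. Accepting states are where Accept strings end.
a: 0a undefined. 0a->0: ok.
b: 0b undefined. 0b->0: no, abb/aba meet in 0. Open state 1: 0b->1.
ba: 1a undefined. 1a->0: ok.
bb: 1b undefined. 1b->0: no, abb/aba meet in 0. 1b->1: ok.
All examples now run through 2 states with every (state, symbol) defined. Accept strings end in {1}, Reject strings end in {0}; accept={1}.

states=2 start=0 accept={1} delta: 0a->0 0b->1 1a->0 1b->1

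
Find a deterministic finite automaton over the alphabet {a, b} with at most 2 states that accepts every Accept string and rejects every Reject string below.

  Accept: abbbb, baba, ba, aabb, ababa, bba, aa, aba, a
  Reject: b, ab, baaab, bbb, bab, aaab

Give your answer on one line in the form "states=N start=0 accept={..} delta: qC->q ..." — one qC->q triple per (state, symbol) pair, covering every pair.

Grow the machine one transition at a time. Run the examples from 0; the earliest place one falls off (shortest prefix, ties alphabetical) gets sent to the lowest-numbered state that keeps every Accept/Reject pair distinguishable — a pair clashes when both reach the same state with identical unread suffix — and to a fresh state only if none does.
a: 0a undefined. 0a->0: ok.
b: 0b undefined. 0b->0: no, abbbb/b meet in 0. Open state 1: 0b->1.
ba: 1a undefined. 1a->0: ok.
bb: 1b undefined. 1b->0: ok.
All examples now run through 2 states with every (state, symbol) defined. Accept strings end in {0}, Reject strings end in {1}; accept={0}.

states=2 start=0 accept={0} delta: 0a->0 0b->1 1a->0 1b->0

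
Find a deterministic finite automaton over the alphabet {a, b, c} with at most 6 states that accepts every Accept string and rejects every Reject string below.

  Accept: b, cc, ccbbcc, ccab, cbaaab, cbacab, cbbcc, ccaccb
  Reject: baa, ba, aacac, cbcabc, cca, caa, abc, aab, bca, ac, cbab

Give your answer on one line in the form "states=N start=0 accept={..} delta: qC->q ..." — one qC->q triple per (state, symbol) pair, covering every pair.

Fold the examples into a partial DFA from state 0: repeatedly fix the first undefined (state, symbol) met by the shortest-then-alphabetical prefix, trying targets in increasing order and rejecting any under which an Accept and a Reject string meet in one state with the same remainder; add a state when all current targets are rejected. Accepting states are where Accept strings end.
a: 0a undefined. 0a->0: no, b/aab meet in 0 with "b" left. Open state 1: 0a->1.
b: 0b undefined. 0b->0: ok.
c: 0c undefined. 0c->0: no, ccab/cbab meet in 1 with "b" left. 0c->1: no, cc/ac meet in 1 with "c" left. Open state 2: 0c->2.
aa: 1a undefined. 1a->0: no, b/baa meet in 0. 1a->1: ok.
ab: 1b undefined. 1b->0: no, b/aab meet in 0. 1b->1: ok.
ac: 1c undefined. 1c->0: no, b/aacac meet in 0. 1c->1: ok.
ca: 2a undefined. 2a->0: no, b/bca meet in 0. 2a->1: ok.
cb: 2b undefined. 2b->0: no, cbaaab/baa meet in 1. 2b->1: no, cbaaab/baa meet in 1. 2b->2: no, cbaaab/baa meet in 1. Open state 3: 2b->3.
cc: 2c undefined. 2c->0: no, ccab/baa meet in 1. 2c->1: no, cc/baa meet in 1. 2c->2: no, ccab/baa meet in 1. 2c->3: no, ccab/cbab meet in 3 with "ab" left. Open state 4: 2c->4.
cba: 3a undefined. 3a->0: no, b/cbab meet in 0. 3a->1: no, cbaaab/baa meet in 1. 3a->2: no, cbaaab/baa meet in 1. 3a->3: no, cbaaab/cbab meet in 3 with "b" left. 3a->4: ok.
cbb: 3b undefined. 3b->0: ok.
cbc: 3c undefined. 3c->0: ok.
cca: 4a undefined. 4a->0: no, b/cca meet in 0. 4a->1: no, ccab/baa meet in 1. 4a->2: no, cbaaab/baa meet in 1. 4a->3: no, cbaaab/cbab meet in 4 with "b" left. 4a->4: no, cc/cca meet in 4. Open state 5: 4a->5.
ccb: 4b undefined. 4b->0: no, b/cbab meet in 0. 4b->1: no, ccbbcc/baa meet in 1. 4b->2: no, ccbbcc/cbab meet in 2. 4b->3: ok.
cbac: 4c undefined. 4c->0: no, cbacab/baa meet in 1. 4c->1: no, cbacab/baa meet in 1. 4c->2: no, cbacab/baa meet in 1. 4c->3: no, cbacab/cbab meet in 3. 4c->4: ok.
ccab: 5b undefined. 5b->0: ok.
ccac: 5c undefined. 5c->0: no, ccaccb/cbab meet in 3. 5c->1: no, ccaccb/baa meet in 1. 5c->2: no, ccaccb/cbab meet in 3. 5c->3: ok.
cbaaa: 5a undefined. 5a->0: ok.
All examples now run through 6 states with every (state, symbol) defined. Accept strings end in {0,4}, Reject strings end in {1,3,5}; accept={0,4}.

states=6 start=0 accept={0,4} delta: 0a->1 0b->0 0c->2 1a->1 1b->1 1c->1 2a->1 2b->3 2c->4 3a->4 3b->0 3c->0 4a->5 4b->3 4c->4 5a->0 5b->0 5c->3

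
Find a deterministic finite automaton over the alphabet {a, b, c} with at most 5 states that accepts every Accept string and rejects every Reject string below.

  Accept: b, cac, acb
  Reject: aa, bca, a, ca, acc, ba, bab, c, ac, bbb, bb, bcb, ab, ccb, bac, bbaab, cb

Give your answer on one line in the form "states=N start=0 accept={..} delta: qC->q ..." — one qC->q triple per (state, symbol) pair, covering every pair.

State merging on the prefix tree: take the shortest (then alphabetical) example prefix whose next move is undefined and point that move at state 0, else 1, else 2, ...; a target is out if some Accept/Reject pair would then sit in one state with the same input left (inseparable). If every existing state is out, open a new one.
a: 0a undefined. 0a->0: no, b/ab meet in 0 with "b" left. Open state 1: 0a->1.
b: 0b undefined. 0b->0: no, b/bbb meet in 0. 0b->1: no, b/a meet in 1. Open state 2: 0b->2.
c: 0c undefined. 0c->0: no, b/ccb meet in 2. 0c->1: no, acb/ccb meet in 1 with "cb" left. 0c->2: no, b/c meet in 2. Open state 3: 0c->3.
aa: 1a undefined. 1a->0: ok.
ab: 1b undefined. 1b->0: ok.
ac: 1c undefined. 1c->0: ok.
ba: 2a undefined. 2a->0: no, b/bab meet in 2. 2a->1: ok.
bb: 2b undefined. 2b->0: no, b/bbb meet in 2. 2b->1: ok.
bc: 2c undefined. 2c->0: no, b/bcb meet in 2. 2c->1: ok.
ca: 3a undefined. 3a->0: no, cac/acc meet in 3. 3a->1: no, cac/aa meet in 0. 3a->2: no, b/ca meet in 2. 3a->3: ok.
cb: 3b undefined. 3b->0: ok.
cc: 3c undefined. 3c->0: no, b/ccb meet in 2. 3c->1: no, cac/a meet in 1. 3c->2: ok.
All examples now run through 4 states with every (state, symbol) defined. Accept strings end in {2}, Reject strings end in {0,1,3}; accept={2}.

states=4 start=0 accept={2} delta: 0a->1 0b->2 0c->3 1a->0 1b->0 1c->0 2a->1 2b->1 2c->1 3a->3 3b->0 3c->2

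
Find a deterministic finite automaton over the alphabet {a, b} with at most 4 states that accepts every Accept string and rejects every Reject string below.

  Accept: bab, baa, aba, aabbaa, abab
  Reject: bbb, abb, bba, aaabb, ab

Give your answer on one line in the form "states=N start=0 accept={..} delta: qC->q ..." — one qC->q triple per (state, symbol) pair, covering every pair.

State merging on the prefix tree: take the shortest (then alphabetical) example prefix whose next move is undefined and point that move at state 0, else 1, else 2, ...; a target is out if some Accept/Reject pair would then sit in one state with the same input left (inseparable). If every existing state is out, open a new one.
a: 0a undefined. 0a->0: ok.
b: 0b undefined. 0b->0: no, bab/bbb meet in 0. Open state 1: 0b->1.
ba: 1a undefined. 1a->0: no, bab/ab meet in 1. 1a->1: no, bab/abb meet in 1 with "b" left. Open state 2: 1a->2.
bb: 1b undefined. 1b->0: no, aabbaa/abb meet in 0. 1b->1: no, aba/bba meet in 2. 1b->2: no, bab/bbb meet in 2 with "b" left. Open state 3: 1b->3.
baa: 2a undefined. 2a->0: ok.
bab: 2b undefined. 2b->0: ok.
bba: 3a undefined. 3a->0: no, bab/bba meet in 0. 3a->1: ok.
bbb: 3b undefined. 3b->0: no, bab/bbb meet in 0. 3b->1: ok.
All examples now run through 4 states with every (state, symbol) defined. Accept strings end in {0,2}, Reject strings end in {1,3}; accept={0,2}.

states=4 start=0 accept={0,2} delta: 0a->0 0b->1 1a->2 1b->3 2a->0 2b->0 3a->1 3b->1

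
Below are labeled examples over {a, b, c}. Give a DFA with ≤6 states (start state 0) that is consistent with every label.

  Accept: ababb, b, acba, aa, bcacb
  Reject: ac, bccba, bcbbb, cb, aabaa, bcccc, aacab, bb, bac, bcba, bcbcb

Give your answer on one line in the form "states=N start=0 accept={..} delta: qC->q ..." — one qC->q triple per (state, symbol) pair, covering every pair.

states=5 start=0 accept={0,1,4} delta: 0a->0 0b->1 0c->2 1a->2 1b->2 1c->3 2a->2 2b->3 2c->2 3a->1 3b->4 3c->0 4a->2 4b->1 4c->1

Fold the examples into a partial DFA from state 0: repeatedly fix the first undefined (state, symbol) met by the shortest-then-alphabetical prefix, trying targets in increasing order and rejecting any under which an Accept and a Reject string meet in one state with the same remainder; add a state when all current targets are rejected. Accepting states are where Accept strings end.
a: 0a undefined. 0a->0: ok.
b: 0b undefined. 0b->0: no, ababb/aabaa meet in 0. Open state 1: 0b->1.
c: 0c undefined. 0c->0: no, b/cb meet in 1. 0c->1: no, b/ac meet in 1. Open state 2: 0c->2.
ba: 1a undefined. 1a->0: no, ababb/bb meet in 1 with "b" left. 1a->1: no, b/aabaa meet in 1. 1a->2: ok.
bb: 1b undefined. 1b->0: no, aa/bb meet in 0. 1b->1: no, b/bb meet in 1. 1b->2: ok.
bc: 1c undefined. 1c->0: no, b/bcbcb meet in 1. 1c->1: no, ababb/bcbbb meet in 2 with "bb" left. 1c->2: no, acba/bcba meet in 2 with "ba" left. Open state 3: 1c->3.
cb: 2b undefined. 2b->0: no, acba/cb meet in 0. 2b->1: no, ababb/ac meet in 2. 2b->2: no, ababb/ac meet in 2. 2b->3: ok.
bac: 2c undefined. 2c->0: no, aa/bac meet in 0. 2c->1: no, b/bac meet in 1. 2c->2: ok.
bca: 3a undefined. 3a->0: no, bcacb/cb meet in 3. 3a->1: ok.
bcb: 3b undefined. 3b->0: no, ababb/bcba meet in 0. 3b->1: no, ababb/bcbcb meet in 1. 3b->2: no, ababb/ac meet in 2. 3b->3: no, ababb/bcbbb meet in 3. Open state 4: 3b->4.
bcc: 3c undefined. 3c->0: ok.
aaca: 2a undefined. 2a->0: no, b/aacab meet in 1. 2a->1: no, b/aabaa meet in 1. 2a->2: ok.
bcba: 4a undefined. 4a->0: no, aa/bcba meet in 0. 4a->1: no, b/bcba meet in 1. 4a->2: ok.
bcbb: 4b undefined. 4b->0: no, b/bcbbb meet in 1. 4b->1: ok.
bcbc: 4c undefined. 4c->0: no, b/bcbcb meet in 1. 4c->1: ok.
All examples now run through 5 states with every (state, symbol) defined. Accept strings end in {0,1,4}, Reject strings end in {2,3}; accept={0,1,4}.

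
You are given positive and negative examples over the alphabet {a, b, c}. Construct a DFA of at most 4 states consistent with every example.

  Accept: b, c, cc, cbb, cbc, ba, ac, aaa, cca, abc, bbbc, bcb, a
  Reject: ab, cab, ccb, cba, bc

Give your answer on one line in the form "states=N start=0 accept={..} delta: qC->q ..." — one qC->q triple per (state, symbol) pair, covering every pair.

states=4 start=0 accept={0,1,2} delta: 0a->1 0b->2 0c->1 1a->1 1b->3 1c->1 2a->0 2b->1 2c->3 3a->3 3b->0 3c->0

Grow the machine one transition at a time. Run the examples from 0; the earliest place one falls off (shortest prefix, ties alphabetical) gets sent to the lowest-numbered state that keeps every Accept/Reject pair distinguishable — a pair clashes when both reach the same state with identical unread suffix — and to a fresh state only if none does.
a: 0a undefined. 0a->0: no, b/ab meet in 0 with "b" left. Open state 1: 0a->1.
b: 0b undefined. 0b->0: no, c/bc meet in 0 with "c" left. 0b->1: no, ac/bc meet in 1 with "c" left. Open state 2: 0b->2.
c: 0c undefined. 0c->0: no, b/ccb meet in 2. 0c->1: ok.
aa: 1a undefined. 1a->0: no, b/cab meet in 2. 1a->1: ok.
ab: 1b undefined. 1b->0: no, c/cba meet in 1. 1b->1: no, c/ab meet in 1. 1b->2: no, b/ab meet in 2. Open state 3: 1b->3.
ac: 1c undefined. 1c->0: no, b/ccb meet in 2. 1c->1: ok.
ba: 2a undefined. 2a->0: ok.
bb: 2b undefined. 2b->0: no, bbbc/bc meet in 2 with "c" left. 2b->1: ok.
bc: 2c undefined. 2c->0: no, ba/bc meet in 0. 2c->1: no, c/bc meet in 1. 2c->2: no, b/bc meet in 2. 2c->3: ok.
abc: 3c undefined. 3c->0: ok.
bcb: 3b undefined. 3b->0: ok.
cba: 3a undefined. 3a->0: no, cbb/cba meet in 0. 3a->1: no, c/cba meet in 1. 3a->2: no, b/cba meet in 2. 3a->3: ok.
All examples now run through 4 states with every (state, symbol) defined. Accept strings end in {0,1,2}, Reject strings end in {3}; accept={0,1,2}.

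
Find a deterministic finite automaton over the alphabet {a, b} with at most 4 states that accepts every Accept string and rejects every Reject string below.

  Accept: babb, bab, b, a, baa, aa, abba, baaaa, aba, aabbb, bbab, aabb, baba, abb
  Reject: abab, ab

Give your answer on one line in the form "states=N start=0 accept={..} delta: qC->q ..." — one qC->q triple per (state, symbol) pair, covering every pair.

states=4 start=0 accept={0,1,2} delta: 0a->1 0b->2 1a->0 1b->3 2a->0 2b->2 3a->1 3b->0

State merging on the prefix tree: take the shortest (then alphabetical) example prefix whose next move is undefined and point that move at state 0, else 1, else 2, ...; a target is out if some Accept/Reject pair would then sit in one state with the same input left (inseparable). If every existing state is out, open a new one.
a: 0a undefined. 0a->0: no, bab/abab meet in 0 with "bab" left. Open state 1: 0a->1.
b: 0b undefined. 0b->0: no, bab/ab meet in 1 with "b" left. 0b->1: no, bbab/abab meet in 1 with "bab" left. Open state 2: 0b->2.
aa: 1a undefined. 1a->0: ok.
ab: 1b undefined. 1b->0: no, aa/abab meet in 0. 1b->1: no, b/abab meet in 2. 1b->2: no, bab/abab meet in 2 with "ab" left. Open state 3: 1b->3.
ba: 2a undefined. 2a->0: ok.
bb: 2b undefined. 2b->0: no, bbab/ab meet in 3. 2b->1: no, aabbb/ab meet in 3. 2b->2: ok.
aba: 3a undefined. 3a->0: no, babb/abab meet in 2. 3a->1: ok.
abb: 3b undefined. 3b->0: ok.
All examples now run through 4 states with every (state, symbol) defined. Accept strings end in {0,1,2}, Reject strings end in {3}; accept={0,1,2}.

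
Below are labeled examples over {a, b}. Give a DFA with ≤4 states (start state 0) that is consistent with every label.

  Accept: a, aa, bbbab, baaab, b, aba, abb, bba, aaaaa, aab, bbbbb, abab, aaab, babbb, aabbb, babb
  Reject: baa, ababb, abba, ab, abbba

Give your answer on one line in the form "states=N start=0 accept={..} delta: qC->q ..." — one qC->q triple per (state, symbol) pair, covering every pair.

states=4 start=0 accept={0,1,2} delta: 0a->1 0b->1 1a->2 1b->3 2a->3 2b->2 3a->0 3b->2

State merging on the prefix tree: take the shortest (then alphabetical) example prefix whose next move is undefined and point that move at state 0, else 1, else 2, ...; a target is out if some Accept/Reject pair would then sit in one state with the same input left (inseparable). If every existing state is out, open a new one.
a: 0a undefined. 0a->0: no, b/ab meet in 0 with "b" left. Open state 1: 0a->1.
b: 0b undefined. 0b->0: no, aa/baa meet in 1 with "a" left. 0b->1: ok.
aa: 1a undefined. 1a->0: no, a/baa meet in 1. 1a->1: no, a/baa meet in 1. Open state 2: 1a->2.
ab: 1b undefined. 1b->0: no, a/ababb meet in 1. 1b->1: no, a/ab meet in 1. 1b->2: no, aa/ab meet in 2. Open state 3: 1b->3.
aaa: 2a undefined. 2a->0: no, baaab/ab meet in 3. 2a->1: no, a/baa meet in 1. 2a->2: no, aa/baa meet in 2. 2a->3: ok.
aab: 2b undefined. 2b->0: no, babbb/baa meet in 3. 2b->1: no, babb/baa meet in 3. 2b->2: ok.
aba: 3a undefined. 3a->0: ok.
abb: 3b undefined. 3b->0: no, a/abba meet in 1. 3b->1: no, aa/abba meet in 2. 3b->2: ok.
All examples now run through 4 states with every (state, symbol) defined. Accept strings end in {0,1,2}, Reject strings end in {3}; accept={0,1,2}.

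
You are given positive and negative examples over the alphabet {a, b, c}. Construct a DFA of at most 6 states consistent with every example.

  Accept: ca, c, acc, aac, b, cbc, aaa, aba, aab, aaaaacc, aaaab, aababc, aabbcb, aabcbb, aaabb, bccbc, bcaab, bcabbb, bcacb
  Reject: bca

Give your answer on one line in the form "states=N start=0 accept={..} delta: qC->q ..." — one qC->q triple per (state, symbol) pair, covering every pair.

states=4 start=0 accept={0,1,2} delta: 0a->0 0b->1 0c->0 1a->0 1b->0 1c->2 2a->3 2b->0 2c->0 3a->0 3b->0 3c->0

State merging on the prefix tree: take the shortest (then alphabetical) example prefix whose next move is undefined and point that move at state 0, else 1, else 2, ...; a target is out if some Accept/Reject pair would then sit in one state with the same input left (inseparable). If every existing state is out, open a new one.
a: 0a undefined. 0a->0: ok.
b: 0b undefined. 0b->0: no, ca/bca meet in 0 with "ca" left. Open state 1: 0b->1.
c: 0c undefined. 0c->0: ok.
bc: 1c undefined. 1c->0: no, ca/bca meet in 0. 1c->1: no, aba/bca meet in 1 with "a" left. Open state 2: 1c->2.
aba: 1a undefined. 1a->0: ok.
bca: 2a undefined. 2a->0: no, ca/bca meet in 0. 2a->1: no, b/bca meet in 1. 2a->2: no, cbc/bca meet in 2. Open state 3: 2a->3.
bcc: 2c undefined. 2c->0: ok.
aabb: 1b undefined. 1b->0: ok.
bcaa: 3a undefined. 3a->0: ok.
bcab: 3b undefined. 3b->0: ok.
bcac: 3c undefined. 3c->0: ok.
aabcb: 2b undefined. 2b->0: ok.
All examples now run through 4 states with every (state, symbol) defined. Accept strings end in {0,1,2}, Reject strings end in {3}; accept={0,1,2}.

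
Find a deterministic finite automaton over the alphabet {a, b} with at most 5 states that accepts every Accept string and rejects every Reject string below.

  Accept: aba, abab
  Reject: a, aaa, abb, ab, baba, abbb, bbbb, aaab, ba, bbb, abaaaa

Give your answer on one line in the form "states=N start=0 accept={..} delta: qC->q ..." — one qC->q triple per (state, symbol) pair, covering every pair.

Grow the machine one transition at a time. Run the examples from 0; the earliest place one falls off (shortest prefix, ties alphabetical) gets sent to the lowest-numbered state that keeps every Accept/Reject pair distinguishable — a pair clashes when both reach the same state with identical unread suffix — and to a fresh state only if none does.
a: 0a undefined. 0a->0: no, aba/ba meet in 0 with "ba" left. Open state 1: 0a->1.
b: 0b undefined. 0b->0: no, aba/baba meet in 1 with "ba" left. 0b->1: ok.
aa: 1a undefined. 1a->0: ok.
ab: 1b undefined. 1b->0: no, aba/a meet in 1. 1b->1: no, aba/baba meet in 0. Open state 2: 1b->2.
aba: 2a undefined. 2a->0: no, aba/baba meet in 0. 2a->1: no, aba/a meet in 1. 2a->2: no, aba/ab meet in 2. Open state 3: 2a->3.
abb: 2b undefined. 2b->0: ok.
abaa: 3a undefined. 3a->0: ok.
abab: 3b undefined. 3b->0: no, abab/abb meet in 0. 3b->1: no, abab/a meet in 1. 3b->2: no, abab/ab meet in 2. 3b->3: ok.
All examples now run through 4 states with every (state, symbol) defined. Accept strings end in {3}, Reject strings end in {0,1,2}; accept={3}.

states=4 start=0 accept={3} delta: 0a->1 0b->1 1a->0 1b->2 2a->3 2b->0 3a->0 3b->3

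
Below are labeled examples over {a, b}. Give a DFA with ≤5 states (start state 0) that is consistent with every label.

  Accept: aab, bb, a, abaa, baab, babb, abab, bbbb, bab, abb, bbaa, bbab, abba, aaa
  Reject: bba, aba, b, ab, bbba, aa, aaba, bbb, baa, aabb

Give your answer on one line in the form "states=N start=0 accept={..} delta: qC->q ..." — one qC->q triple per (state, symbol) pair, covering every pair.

State merging on the prefix tree: take the shortest (then alphabetical) example prefix whose next move is undefined and point that move at state 0, else 1, else 2, ...; a target is out if some Accept/Reject pair would then sit in one state with the same input left (inseparable). If every existing state is out, open a new one.
a: 0a undefined. 0a->0: no, aab/b meet in 0 with "b" left. Open state 1: 0a->1.
b: 0b undefined. 0b->0: no, bb/b meet in 0. 0b->1: no, bb/ab meet in 1 with "b" left. Open state 2: 0b->2.
aa: 1a undefined. 1a->0: no, aab/b meet in 2. 1a->1: no, aab/ab meet in 1 with "b" left. 1a->2: ok.
ab: 1b undefined. 1b->0: no, a/aba meet in 1. 1b->1: no, a/ab meet in 1. 1b->2: no, abaa/baa meet in 2 with "aa" left. Open state 3: 1b->3.
ba: 2a undefined. 2a->0: no, a/baa meet in 1. 2a->1: no, bab/ab meet in 3. 2a->2: no, babb/bbb meet in 2 with "bb" left. 2a->3: no, aaa/ab meet in 3. Open state 4: 2a->4.
bb: 2b undefined. 2b->0: no, a/bba meet in 1. 2b->1: ok.
aba: 3a undefined. 3a->0: no, abab/bba meet in 2. 3a->1: no, aab/aba meet in 1. 3a->2: ok.
abb: 3b undefined. 3b->0: ok.
baa: 4a undefined. 4a->0: no, baab/bba meet in 2. 4a->1: no, aab/baa meet in 1. 4a->2: ok.
bab: 4b undefined. 4b->0: no, babb/bba meet in 2. 4b->1: no, babb/ab meet in 3. 4b->2: no, bab/bba meet in 2. 4b->3: no, bab/ab meet in 3. 4b->4: ok.
All examples now run through 5 states with every (state, symbol) defined. Accept strings end in {0,1,4}, Reject strings end in {2,3}; accept={0,1,4}.

states=5 start=0 accept={0,1,4} delta: 0a->1 0b->2 1a->2 1b->3 2a->4 2b->1 3a->2 3b->0 4a->2 4b->4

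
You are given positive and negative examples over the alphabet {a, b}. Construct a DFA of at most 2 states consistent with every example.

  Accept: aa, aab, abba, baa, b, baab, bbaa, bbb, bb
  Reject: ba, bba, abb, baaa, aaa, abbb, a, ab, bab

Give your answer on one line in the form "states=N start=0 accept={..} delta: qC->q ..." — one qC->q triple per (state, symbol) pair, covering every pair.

states=2 start=0 accept={0} delta: 0a->1 0b->0 1a->0 1b->1

Fold the examples into a partial DFA from state 0: repeatedly fix the first undefined (state, symbol) met by the shortest-then-alphabetical prefix, trying targets in increasing order and rejecting any under which an Accept and a Reject string meet in one state with the same remainder; add a state when all current targets are rejected. Accepting states are where Accept strings end.
a: 0a undefined. 0a->0: no, aa/aaa meet in 0. Open state 1: 0a->1.
b: 0b undefined. 0b->0: ok.
aa: 1a undefined. 1a->0: ok.
ab: 1b undefined. 1b->0: no, aa/abb meet in 0. 1b->1: ok.
All examples now run through 2 states with every (state, symbol) defined. Accept strings end in {0}, Reject strings end in {1}; accept={0}.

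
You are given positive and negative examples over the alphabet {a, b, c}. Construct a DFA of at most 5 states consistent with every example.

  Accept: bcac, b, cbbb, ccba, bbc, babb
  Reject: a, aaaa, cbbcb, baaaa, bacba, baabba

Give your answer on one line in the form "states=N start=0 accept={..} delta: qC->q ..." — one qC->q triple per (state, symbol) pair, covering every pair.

Grow the machine one transition at a time. Run the examples from 0; the earliest place one falls off (shortest prefix, ties alphabetical) gets sent to the lowest-numbered state that keeps every Accept/Reject pair distinguishable — a pair clashes when both reach the same state with identical unread suffix — and to a fresh state only if none does.
a: 0a undefined. 0a->0: ok.
b: 0b undefined. 0b->0: no, b/a meet in 0. Open state 1: 0b->1.
c: 0c undefined. 0c->0: ok.
ba: 1a undefined. 1a->0: no, ccba/a meet in 0. 1a->1: no, b/baaaa meet in 1. Open state 2: 1a->2.
bb: 1b undefined. 1b->0: no, b/cbbcb meet in 1. 1b->1: ok.
bc: 1c undefined. 1c->0: no, bcac/a meet in 0. 1c->1: no, b/cbbcb meet in 1. 1c->2: ok.
baa: 2a undefined. 2a->0: no, bcac/a meet in 0. 2a->1: no, bcac/baabba meet in 2. 2a->2: no, ccba/baaaa meet in 2. Open state 3: 2a->3.
bab: 2b undefined. 2b->0: ok.
bac: 2c undefined. 2c->0: no, ccba/bacba meet in 2. 2c->1: no, ccba/bacba meet in 2. 2c->2: ok.
baaa: 3a undefined. 3a->0: ok.
baab: 3b undefined. 3b->0: no, ccba/baabba meet in 2. 3b->1: no, ccba/baabba meet in 2. 3b->2: ok.
bcac: 3c undefined. 3c->0: no, bcac/a meet in 0. 3c->1: ok.
All examples now run through 4 states with every (state, symbol) defined. Accept strings end in {1,2}, Reject strings end in {0}; accept={1,2}.

states=4 start=0 accept={1,2} delta: 0a->0 0b->1 0c->0 1a->2 1b->1 1c->2 2a->3 2b->0 2c->2 3a->0 3b->2 3c->1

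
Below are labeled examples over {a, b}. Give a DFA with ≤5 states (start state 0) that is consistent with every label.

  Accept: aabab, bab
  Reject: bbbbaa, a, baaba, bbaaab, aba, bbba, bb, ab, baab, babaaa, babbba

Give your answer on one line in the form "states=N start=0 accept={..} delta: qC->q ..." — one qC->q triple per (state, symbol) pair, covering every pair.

states=4 start=0 accept={3} delta: 0a->0 0b->1 1a->2 1b->0 2a->0 2b->3 3a->0 3b->0

Fold the examples into a partial DFA from state 0: repeatedly fix the first undefined (state, symbol) met by the shortest-then-alphabetical prefix, trying targets in increasing order and rejecting any under which an Accept and a Reject string meet in one state with the same remainder; add a state when all current targets are rejected. Accepting states are where Accept strings end.
a: 0a undefined. 0a->0: ok.
b: 0b undefined. 0b->0: no, aabab/bbbbaa meet in 0. Open state 1: 0b->1.
ba: 1a undefined. 1a->0: no, aabab/ab meet in 1. 1a->1: no, aabab/bb meet in 1 with "b" left. Open state 2: 1a->2.
bb: 1b undefined. 1b->0: ok.
baa: 2a undefined. 2a->0: ok.
bab: 2b undefined. 2b->0: no, aabab/bbbbaa meet in 0. 2b->1: no, aabab/bbaaab meet in 1. 2b->2: no, aabab/baaba meet in 2. Open state 3: 2b->3.
baba: 3a undefined. 3a->0: ok.
babb: 3b undefined. 3b->0: ok.
All examples now run through 4 states with every (state, symbol) defined. Accept strings end in {3}, Reject strings end in {0,1,2}; accept={3}.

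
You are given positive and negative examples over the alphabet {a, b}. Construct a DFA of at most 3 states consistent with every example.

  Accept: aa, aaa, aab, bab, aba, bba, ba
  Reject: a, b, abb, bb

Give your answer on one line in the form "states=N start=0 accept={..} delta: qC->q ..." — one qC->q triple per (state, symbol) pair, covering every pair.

states=3 start=0 accept={0,2} delta: 0a->1 0b->1 1a->2 1b->1 2a->0 2b->0

State merging on the prefix tree: take the shortest (then alphabetical) example prefix whose next move is undefined and point that move at state 0, else 1, else 2, ...; a target is out if some Accept/Reject pair would then sit in one state with the same input left (inseparable). If every existing state is out, open a new one.
a: 0a undefined. 0a->0: no, aa/a meet in 0. Open state 1: 0a->1.
b: 0b undefined. 0b->0: no, bba/a meet in 1. 0b->1: ok.
aa: 1a undefined. 1a->0: no, aaa/a meet in 1. 1a->1: no, aa/a meet in 1. Open state 2: 1a->2.
ab: 1b undefined. 1b->0: no, aba/a meet in 1. 1b->1: ok.
aaa: 2a undefined. 2a->0: ok.
aab: 2b undefined. 2b->0: ok.
All examples now run through 3 states with every (state, symbol) defined. Accept strings end in {0,2}, Reject strings end in {1}; accept={0,2}.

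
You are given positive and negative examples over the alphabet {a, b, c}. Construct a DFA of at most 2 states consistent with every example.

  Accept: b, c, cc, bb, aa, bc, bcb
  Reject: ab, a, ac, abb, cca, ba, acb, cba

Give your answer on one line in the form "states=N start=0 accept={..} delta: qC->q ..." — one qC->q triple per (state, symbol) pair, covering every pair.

Fold the examples into a partial DFA from state 0: repeatedly fix the first undefined (state, symbol) met by the shortest-then-alphabetical prefix, trying targets in increasing order and rejecting any under which an Accept and a Reject string meet in one state with the same remainder; add a state when all current targets are rejected. Accepting states are where Accept strings end.
a: 0a undefined. 0a->0: no, b/ab meet in 0 with "b" left. Open state 1: 0a->1.
b: 0b undefined. 0b->0: ok.
c: 0c undefined. 0c->0: ok.
aa: 1a undefined. 1a->0: ok.
ab: 1b undefined. 1b->0: no, b/ab meet in 0. 1b->1: ok.
ac: 1c undefined. 1c->0: no, b/ac meet in 0. 1c->1: ok.
All examples now run through 2 states with every (state, symbol) defined. Accept strings end in {0}, Reject strings end in {1}; accept={0}.

states=2 start=0 accept={0} delta: 0a->1 0b->0 0c->0 1a->0 1b->1 1c->1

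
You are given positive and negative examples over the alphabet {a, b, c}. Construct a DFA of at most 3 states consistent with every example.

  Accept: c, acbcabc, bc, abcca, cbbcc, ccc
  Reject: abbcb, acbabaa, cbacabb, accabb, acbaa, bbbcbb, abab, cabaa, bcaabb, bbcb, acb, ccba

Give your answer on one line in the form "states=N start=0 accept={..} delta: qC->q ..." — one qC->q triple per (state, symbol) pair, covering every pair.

Fold the examples into a partial DFA from state 0: repeatedly fix the first undefined (state, symbol) met by the shortest-then-alphabetical prefix, trying targets in increasing order and rejecting any under which an Accept and a Reject string meet in one state with the same remainder; add a state when all current targets are rejected. Accepting states are where Accept strings end.
a: 0a undefined. 0a->0: ok.
b: 0b undefined. 0b->0: ok.
c: 0c undefined. 0c->0: no, c/abbcb meet in 0. Open state 1: 0c->1.
ca: 1a undefined. 1a->0: ok.
cb: 1b undefined. 1b->0: ok.
cc: 1c undefined. 1c->0: no, abcca/abbcb meet in 0. 1c->1: no, abcca/abbcb meet in 0. Open state 2: 1c->2.
ccb: 2b undefined. 2b->0: ok.
ccc: 2c undefined. 2c->0: no, ccc/abbcb meet in 0. 2c->1: ok.
acca: 2a undefined. 2a->0: no, abcca/abbcb meet in 0. 2a->1: ok.
All examples now run through 3 states with every (state, symbol) defined. Accept strings end in {1,2}, Reject strings end in {0}; accept={1,2}.

states=3 start=0 accept={1,2} delta: 0a->0 0b->0 0c->1 1a->0 1b->0 1c->2 2a->1 2b->0 2c->1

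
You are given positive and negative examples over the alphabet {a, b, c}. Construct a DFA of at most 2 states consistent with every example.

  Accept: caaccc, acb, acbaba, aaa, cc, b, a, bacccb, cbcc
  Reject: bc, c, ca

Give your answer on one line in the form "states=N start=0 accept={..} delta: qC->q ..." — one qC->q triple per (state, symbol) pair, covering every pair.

states=2 start=0 accept={0} delta: 0a->0 0b->0 0c->1 1a->1 1b->0 1c->0

Fold the examples into a partial DFA from state 0: repeatedly fix the first undefined (state, symbol) met by the shortest-then-alphabetical prefix, trying targets in increasing order and rejecting any under which an Accept and a Reject string meet in one state with the same remainder; add a state when all current targets are rejected. Accepting states are where Accept strings end.
a: 0a undefined. 0a->0: ok.
b: 0b undefined. 0b->0: ok.
c: 0c undefined. 0c->0: no, caaccc/bc meet in 0. Open state 1: 0c->1.
ca: 1a undefined. 1a->0: no, aaa/ca meet in 0. 1a->1: ok.
cb: 1b undefined. 1b->0: ok.
cc: 1c undefined. 1c->0: ok.
All examples now run through 2 states with every (state, symbol) defined. Accept strings end in {0}, Reject strings end in {1}; accept={0}.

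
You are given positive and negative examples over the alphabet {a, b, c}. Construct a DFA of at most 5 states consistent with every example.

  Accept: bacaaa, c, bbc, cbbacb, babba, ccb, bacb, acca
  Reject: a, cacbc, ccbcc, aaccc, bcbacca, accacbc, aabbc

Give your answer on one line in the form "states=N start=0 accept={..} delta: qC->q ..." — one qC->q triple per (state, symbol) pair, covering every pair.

states=4 start=0 accept={0,2} delta: 0a->1 0b->0 0c->2 1a->1 1b->2 1c->2 2a->2 2b->2 2c->3 3a->0 3b->2 3c->1

State merging on the prefix tree: take the shortest (then alphabetical) example prefix whose next move is undefined and point that move at state 0, else 1, else 2, ...; a target is out if some Accept/Reject pair would then sit in one state with the same input left (inseparable). If every existing state is out, open a new one.
a: 0a undefined. 0a->0: no, bbc/aabbc meet in 0 with "bbc" left. Open state 1: 0a->1.
b: 0b undefined. 0b->0: ok.
c: 0c undefined. 0c->0: no, c/ccbcc meet in 0. 0c->1: no, c/a meet in 1. Open state 2: 0c->2.
aa: 1a undefined. 1a->0: no, c/aabbc meet in 2. 1a->1: ok.
ac: 1c undefined. 1c->0: no, bacaaa/a meet in 1. 1c->1: no, bacaaa/a meet in 1. 1c->2: ok.
ca: 2a undefined. 2a->0: no, bacaaa/a meet in 1. 2a->1: no, bacaaa/a meet in 1. 2a->2: ok.
cb: 2b undefined. 2b->0: no, acca/bcbacca meet in 2 with "ca" left. 2b->1: no, bacb/a meet in 1. 2b->2: ok.
cc: 2c undefined. 2c->0: no, bacaaa/cacbc meet in 2. 2c->1: no, bacaaa/aaccc meet in 2. 2c->2: no, bacaaa/cacbc meet in 2. Open state 3: 2c->3.
aab: 1b undefined. 1b->0: no, bacaaa/aabbc meet in 2. 1b->1: no, bacaaa/aabbc meet in 2. 1b->2: ok.
ccb: 3b undefined. 3b->0: no, bacaaa/cacbc meet in 2. 3b->1: no, bacaaa/cacbc meet in 2. 3b->2: ok.
acca: 3a undefined. 3a->0: ok.
aaccc: 3c undefined. 3c->0: no, acca/ccbcc meet in 0. 3c->1: ok.
All examples now run through 4 states with every (state, symbol) defined. Accept strings end in {0,2}, Reject strings end in {1,3}; accept={0,2}.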